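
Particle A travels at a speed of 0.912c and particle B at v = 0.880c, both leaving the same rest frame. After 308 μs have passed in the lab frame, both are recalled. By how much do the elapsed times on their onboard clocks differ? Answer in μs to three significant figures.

A: γ = 1/√(1 − 0.912²) = 1/√0.1683 = 2.438; τ_A = 308/2.438 = 126.3 μs.
B: γ = 1/√(1 − 0.880²) = 1/√0.2256 = 2.105; τ_B = 308/2.105 = 146.3 μs.

|τ_A − τ_B| = 20.0 μs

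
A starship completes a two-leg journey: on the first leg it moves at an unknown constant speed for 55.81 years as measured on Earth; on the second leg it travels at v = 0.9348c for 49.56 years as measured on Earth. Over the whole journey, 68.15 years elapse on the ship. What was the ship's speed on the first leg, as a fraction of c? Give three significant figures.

Leg 1: speed unknown; τ_1 = 55.81/γ_1.
Leg 2: γ = 1/√(1 − 0.9348²) = 1/√0.1261 = 2.816; τ_2 = 49.56/2.816 = 17.60 years.
Total proper time: τ_1 + 17.60 = 68.15, so τ_1 = 68.15 − 17.60 = 50.55 years.
γ_1 = 55.81/50.55 = 1.104; β = √(1 − 1/γ²) = √0.1797.

β = 0.424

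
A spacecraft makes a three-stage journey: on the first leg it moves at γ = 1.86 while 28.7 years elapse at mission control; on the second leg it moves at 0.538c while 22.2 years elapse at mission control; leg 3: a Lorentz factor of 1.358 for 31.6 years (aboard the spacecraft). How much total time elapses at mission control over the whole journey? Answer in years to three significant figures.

Leg 1: 28.7 years is already measured at mission control.
Leg 2: 22.2 years is already measured at mission control.
Leg 3: γ = 1.358; Δt_3 = 1.358 × 31.6 = 42.91 years.
Total: 28.70 + 22.20 + 42.91 years.

Δt = 93.8 years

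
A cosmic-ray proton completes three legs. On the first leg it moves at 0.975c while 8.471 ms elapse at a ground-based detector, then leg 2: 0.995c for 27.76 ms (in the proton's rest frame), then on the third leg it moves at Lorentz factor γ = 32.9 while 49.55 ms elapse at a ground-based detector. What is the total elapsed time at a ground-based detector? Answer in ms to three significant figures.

Δt = 336 ms

Leg 1: 8.471 ms is already measured at a ground-based detector.
Leg 2: γ = 1/√(1 − 0.995²) = 1/√0.009975 = 10.01; Δt_2 = 10.01 × 27.76 = 277.9 ms.
Leg 3: 49.55 ms is already measured at a ground-based detector.
Total: 8.471 + 277.9 + 49.55 ms.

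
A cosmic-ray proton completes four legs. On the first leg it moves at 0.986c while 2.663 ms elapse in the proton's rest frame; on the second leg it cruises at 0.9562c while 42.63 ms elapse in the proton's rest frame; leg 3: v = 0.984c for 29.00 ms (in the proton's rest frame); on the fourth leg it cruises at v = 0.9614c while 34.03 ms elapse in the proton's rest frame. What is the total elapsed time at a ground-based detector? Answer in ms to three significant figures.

Leg 1: γ = 1/√(1 − 0.986²) = 1/√0.02780 = 5.997; Δt_1 = 5.997 × 2.663 = 15.97 ms.
Leg 2: γ = 1/√(1 − 0.9562²) = 1/√0.08568 = 3.416; Δt_2 = 3.416 × 42.63 = 145.6 ms.
Leg 3: γ = 1/√(1 − 0.984²) = 1/√0.03174 = 5.613; Δt_3 = 5.613 × 29.00 = 162.8 ms.
Leg 4: γ = 1/√(1 − 0.9614²) = 1/√0.07571 = 3.634; Δt_4 = 3.634 × 34.03 = 123.7 ms.
Total: 15.97 + 145.6 + 162.8 + 123.7 ms.

Δt = 448 ms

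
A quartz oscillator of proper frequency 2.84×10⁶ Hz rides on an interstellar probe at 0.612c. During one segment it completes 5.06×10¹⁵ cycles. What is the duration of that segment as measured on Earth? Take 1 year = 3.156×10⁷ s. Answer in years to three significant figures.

γ = 1/√(1 − 0.612²) = 1/√0.6255 = 1.264
Proper time for N cycles: τ = N/f = 5.06×10¹⁵/(2.84×10⁶) = 1.782×10⁹ s = 56.45 years.
Lab-frame duration Δt = γτ = 1.264 × 56.45 = 71.38 years.

Δt = 71.4 years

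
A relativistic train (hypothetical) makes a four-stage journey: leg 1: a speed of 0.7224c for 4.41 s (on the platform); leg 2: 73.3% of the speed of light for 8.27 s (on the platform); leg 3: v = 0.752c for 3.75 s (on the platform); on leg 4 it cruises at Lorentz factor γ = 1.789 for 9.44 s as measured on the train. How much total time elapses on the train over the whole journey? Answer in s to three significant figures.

τ = 20.6 s

Leg 1: γ = 1/√(1 − 0.7224²) = 1/√0.4781 = 1.446; τ_1 = 4.41/1.446 = 3.049 s.
Leg 2: β = 0.733; γ = 1/√(1 − 0.733²) = 1/√0.4627 = 1.470; τ_2 = 8.27/1.470 = 5.625 s.
Leg 3: γ = 1/√(1 − 0.752²) = 1/√0.4345 = 1.517; τ_3 = 3.75/1.517 = 2.472 s.
Leg 4: 9.44 s is already measured on the train.
Total: 3.049 + 5.625 + 2.472 + 9.440 s.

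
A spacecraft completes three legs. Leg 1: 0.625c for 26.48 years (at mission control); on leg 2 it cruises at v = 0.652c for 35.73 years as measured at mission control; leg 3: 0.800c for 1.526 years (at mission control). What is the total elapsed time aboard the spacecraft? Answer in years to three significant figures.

Leg 1: γ = 1/√(1 − 0.625²) = 1/√0.6094 = 1.281; τ_1 = 26.48/1.281 = 20.67 years.
Leg 2: γ = 1/√(1 − 0.652²) = 1/√0.5749 = 1.319; τ_2 = 35.73/1.319 = 27.09 years.
Leg 3: γ = 1/√(1 − 0.800²) = 5/3 ≈ 1.667; τ_3 = 1.526/1.667 = 0.9156 years.
Total: 20.67 + 27.09 + 0.9156 years.

τ = 48.7 years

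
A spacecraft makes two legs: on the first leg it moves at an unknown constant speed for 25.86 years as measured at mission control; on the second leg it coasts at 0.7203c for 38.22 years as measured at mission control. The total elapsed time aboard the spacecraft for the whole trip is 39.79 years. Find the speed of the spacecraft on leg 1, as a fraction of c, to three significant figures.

β = 0.858

Leg 1: speed unknown; τ_1 = 25.86/γ_1.
Leg 2: γ = 1/√(1 − 0.7203²) = 1/√0.4812 = 1.442; τ_2 = 38.22/1.442 = 26.51 years.
Total proper time: τ_1 + 26.51 = 39.79, so τ_1 = 39.79 − 26.51 = 13.28 years.
γ_1 = 25.86/13.28 = 1.948; β = √(1 − 1/γ²) = √0.7364.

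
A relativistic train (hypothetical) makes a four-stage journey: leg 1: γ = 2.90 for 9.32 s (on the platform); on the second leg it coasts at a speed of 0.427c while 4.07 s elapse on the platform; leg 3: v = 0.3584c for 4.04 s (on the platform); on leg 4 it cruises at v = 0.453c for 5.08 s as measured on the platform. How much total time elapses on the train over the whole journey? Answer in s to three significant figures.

τ = 15.2 s

Leg 1: γ = 2.90; τ_1 = 9.32/2.900 = 3.214 s.
Leg 2: γ = 1/√(1 − 0.427²) = 1/√0.8177 = 1.106; τ_2 = 4.07/1.106 = 3.680 s.
Leg 3: γ = 1/√(1 − 0.3584²) = 1/√0.8715 = 1.071; τ_3 = 4.04/1.071 = 3.772 s.
Leg 4: γ = 1/√(1 − 0.453²) = 1/√0.7948 = 1.122; τ_4 = 5.08/1.122 = 4.529 s.
Total: 3.214 + 3.680 + 3.772 + 4.529 s.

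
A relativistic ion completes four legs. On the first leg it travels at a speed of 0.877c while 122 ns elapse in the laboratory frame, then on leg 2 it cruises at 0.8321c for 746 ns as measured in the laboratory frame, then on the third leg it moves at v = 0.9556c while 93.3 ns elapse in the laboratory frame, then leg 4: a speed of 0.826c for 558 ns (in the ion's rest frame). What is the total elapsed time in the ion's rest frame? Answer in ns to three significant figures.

Leg 1: γ = 1/√(1 − 0.877²) = 1/√0.2309 = 2.081; τ_1 = 122/2.081 = 58.62 ns.
Leg 2: γ = 1/√(1 − 0.8321²) = 1/√0.3076 = 1.803; τ_2 = 746/1.803 = 413.8 ns.
Leg 3: γ = 1/√(1 − 0.9556²) = 1/√0.08683 = 3.394; τ_3 = 93.3/3.394 = 27.49 ns.
Leg 4: 558 ns is already measured in the ion's rest frame.
Total: 58.62 + 413.8 + 27.49 + 558.0 ns.

τ = 1060 ns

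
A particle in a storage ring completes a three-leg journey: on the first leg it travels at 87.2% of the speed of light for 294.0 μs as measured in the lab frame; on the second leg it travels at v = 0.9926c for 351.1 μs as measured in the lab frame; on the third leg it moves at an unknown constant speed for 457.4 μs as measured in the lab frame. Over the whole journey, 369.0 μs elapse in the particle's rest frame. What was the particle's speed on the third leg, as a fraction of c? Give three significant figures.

β = 0.917

Leg 1: β = 0.872; γ = 1/√(1 − 0.872²) = 1/√0.2396 = 2.043; τ_1 = 294.0/2.043 = 143.9 μs.
Leg 2: γ = 1/√(1 − 0.9926²) = 1/√0.01475 = 8.235; τ_2 = 351.1/8.235 = 42.63 μs.
Leg 3: speed unknown; τ_3 = 457.4/γ_3.
Total proper time: 143.9 + 42.63 + τ_3 = 369.0, so τ_3 = 369.0 − 186.5 = 182.5 μs.
γ_3 = 457.4/182.5 = 2.507; β = √(1 − 1/γ²) = √0.8409.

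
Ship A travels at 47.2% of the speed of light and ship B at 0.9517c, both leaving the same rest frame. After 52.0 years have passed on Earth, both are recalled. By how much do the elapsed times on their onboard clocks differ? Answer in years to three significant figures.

A: β = 0.472; γ = 1/√(1 − 0.472²) = 1/√0.7772 = 1.134; τ_A = 52.0/1.134 = 45.84 years.
B: γ = 1/√(1 − 0.9517²) = 1/√0.09427 = 3.257; τ_B = 52.0/3.257 = 15.97 years.

|τ_A − τ_B| = 29.9 years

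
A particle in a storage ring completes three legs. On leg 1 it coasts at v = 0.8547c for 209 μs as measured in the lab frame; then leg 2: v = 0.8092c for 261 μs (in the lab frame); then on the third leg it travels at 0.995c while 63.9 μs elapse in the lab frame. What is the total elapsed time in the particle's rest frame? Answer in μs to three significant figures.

Leg 1: γ = 1/√(1 − 0.8547²) = 1/√0.2695 = 1.926; τ_1 = 209/1.926 = 108.5 μs.
Leg 2: γ = 1/√(1 − 0.8092²) = 1/√0.3452 = 1.702; τ_2 = 261/1.702 = 153.3 μs.
Leg 3: γ = 1/√(1 − 0.995²) = 1/√0.009975 = 10.01; τ_3 = 63.9/10.01 = 6.382 μs.
Total: 108.5 + 153.3 + 6.382 μs.

τ = 268 μs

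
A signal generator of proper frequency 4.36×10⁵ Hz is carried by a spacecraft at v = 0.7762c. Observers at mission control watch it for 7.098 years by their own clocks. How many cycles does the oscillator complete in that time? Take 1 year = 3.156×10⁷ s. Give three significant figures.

γ = 1/√(1 − 0.7762²) = 1/√0.3975 = 1.586
During 7.098 years of lab time, the oscillator's proper time advances by τ = Δt/γ = 7.098/1.586 = 4.475 years = 1.412×10⁸ s.
N = f × τ = 4.36×10⁵ × 1.412×10⁸ = 6.158×10¹³.

N = 6.16×10¹³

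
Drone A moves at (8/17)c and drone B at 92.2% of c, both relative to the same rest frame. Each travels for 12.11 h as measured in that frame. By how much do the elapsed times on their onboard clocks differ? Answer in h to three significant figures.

A: γ = 1/√(1 − (8/17)²) = 17/15 ≈ 1.133; τ_A = 12.11/1.133 = 10.69 h.
B: β = 0.922; γ = 1/√(1 − 0.922²) = 1/√0.1499 = 2.583; τ_B = 12.11/2.583 = 4.689 h.

|τ_A − τ_B| = 6.00 h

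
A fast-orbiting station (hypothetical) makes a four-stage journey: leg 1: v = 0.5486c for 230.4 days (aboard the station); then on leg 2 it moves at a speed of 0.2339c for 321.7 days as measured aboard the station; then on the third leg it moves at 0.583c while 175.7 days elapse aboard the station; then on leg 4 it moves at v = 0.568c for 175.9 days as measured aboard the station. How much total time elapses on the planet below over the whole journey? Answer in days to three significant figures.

Leg 1: γ = 1/√(1 − 0.5486²) = 1/√0.6990 = 1.196; Δt_1 = 1.196 × 230.4 = 275.6 days.
Leg 2: γ = 1/√(1 − 0.2339²) = 1/√0.9453 = 1.029; Δt_2 = 1.029 × 321.7 = 330.9 days.
Leg 3: γ = 1/√(1 − 0.583²) = 1/√0.6601 = 1.231; Δt_3 = 1.231 × 175.7 = 216.3 days.
Leg 4: γ = 1/√(1 − 0.568²) = 1/√0.6774 = 1.215; Δt_4 = 1.215 × 175.9 = 213.7 days.
Total: 275.6 + 330.9 + 216.3 + 213.7 days.

Δt = 1040 days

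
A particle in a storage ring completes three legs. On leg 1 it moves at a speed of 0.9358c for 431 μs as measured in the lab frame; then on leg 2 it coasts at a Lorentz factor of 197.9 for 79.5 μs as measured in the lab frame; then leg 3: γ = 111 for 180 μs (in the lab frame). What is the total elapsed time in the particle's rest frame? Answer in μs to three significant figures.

Leg 1: γ = 1/√(1 − 0.9358²) = 1/√0.1243 = 2.837; τ_1 = 431/2.837 = 151.9 μs.
Leg 2: γ = 197.9; τ_2 = 79.5/197.9 = 0.4017 μs.
Leg 3: γ = 111; τ_3 = 180/111.0 = 1.622 μs.
Total: 151.9 + 0.4017 + 1.622 μs.

τ = 154 μs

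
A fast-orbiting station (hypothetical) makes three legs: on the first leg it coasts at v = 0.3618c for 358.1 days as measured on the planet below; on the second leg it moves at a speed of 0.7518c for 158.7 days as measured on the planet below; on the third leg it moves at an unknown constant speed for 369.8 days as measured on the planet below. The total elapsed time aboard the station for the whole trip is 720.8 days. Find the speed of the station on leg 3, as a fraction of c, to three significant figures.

Leg 1: γ = 1/√(1 − 0.3618²) = 1/√0.8691 = 1.073; τ_1 = 358.1/1.073 = 333.8 days.
Leg 2: γ = 1/√(1 − 0.7518²) = 1/√0.4348 = 1.517; τ_2 = 158.7/1.517 = 104.6 days.
Leg 3: speed unknown; τ_3 = 369.8/γ_3.
Total proper time: 333.8 + 104.6 + τ_3 = 720.8, so τ_3 = 720.8 − 438.5 = 282.3 days.
γ_3 = 369.8/282.3 = 1.310; β = √(1 − 1/γ²) = √0.4172.

β = 0.646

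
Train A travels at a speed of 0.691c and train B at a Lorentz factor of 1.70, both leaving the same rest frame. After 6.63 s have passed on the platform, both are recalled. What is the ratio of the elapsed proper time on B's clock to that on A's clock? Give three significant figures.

τ_B/τ_A = 0.814

A: γ = 1/√(1 − 0.691²) = 1/√0.5225 = 1.383. B: γ = 1.70.
τ_A/τ_B = γ_B/γ_A = 1.700/1.383 = 1.229, so τ_B/τ_A = 0.8138.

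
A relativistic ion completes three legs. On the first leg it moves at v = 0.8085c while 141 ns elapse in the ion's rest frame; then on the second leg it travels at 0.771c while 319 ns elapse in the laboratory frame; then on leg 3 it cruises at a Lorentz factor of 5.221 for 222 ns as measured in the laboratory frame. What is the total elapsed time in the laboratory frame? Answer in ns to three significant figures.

Leg 1: γ = 1/√(1 − 0.8085²) = 1/√0.3463 = 1.699; Δt_1 = 1.699 × 141 = 239.6 ns.
Leg 2: 319 ns is already measured in the laboratory frame.
Leg 3: 222 ns is already measured in the laboratory frame.
Total: 239.6 + 319.0 + 222.0 ns.

Δt = 781 ns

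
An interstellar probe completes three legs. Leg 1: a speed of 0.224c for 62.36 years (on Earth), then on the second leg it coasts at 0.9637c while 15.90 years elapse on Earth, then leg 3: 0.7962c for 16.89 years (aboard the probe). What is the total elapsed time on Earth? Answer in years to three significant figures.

Leg 1: 62.36 years is already measured on Earth.
Leg 2: 15.90 years is already measured on Earth.
Leg 3: γ = 1/√(1 − 0.7962²) = 1/√0.3661 = 1.653; Δt_3 = 1.653 × 16.89 = 27.92 years.
Total: 62.36 + 15.90 + 27.92 years.

Δt = 106 years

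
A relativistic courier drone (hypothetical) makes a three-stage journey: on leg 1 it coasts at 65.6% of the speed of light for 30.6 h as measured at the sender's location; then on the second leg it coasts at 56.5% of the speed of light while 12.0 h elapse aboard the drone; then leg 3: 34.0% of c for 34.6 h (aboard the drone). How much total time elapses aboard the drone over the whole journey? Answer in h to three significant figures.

Leg 1: β = 0.656; γ = 1/√(1 − 0.656²) = 1/√0.5697 = 1.325; τ_1 = 30.6/1.325 = 23.10 h.
Leg 2: 12.0 h is already measured aboard the drone.
Leg 3: 34.6 h is already measured aboard the drone.
Total: 23.10 + 12.00 + 34.60 h.

τ = 69.7 h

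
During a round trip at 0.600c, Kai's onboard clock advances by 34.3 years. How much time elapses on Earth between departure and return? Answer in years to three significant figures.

Δt = 42.9 years

γ = 1/√(1 − 0.600²) = 5/4 = 1.250
Earth-frame duration is the dilated interval: Δt = γτ = 1.250 × 34.3 years.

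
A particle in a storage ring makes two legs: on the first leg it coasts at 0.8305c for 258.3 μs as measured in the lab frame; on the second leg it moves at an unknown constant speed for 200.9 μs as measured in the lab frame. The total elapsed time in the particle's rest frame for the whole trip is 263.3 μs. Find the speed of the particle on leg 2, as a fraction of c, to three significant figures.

β = 0.804

Leg 1: γ = 1/√(1 − 0.8305²) = 1/√0.3103 = 1.795; τ_1 = 258.3/1.795 = 143.9 μs.
Leg 2: speed unknown; τ_2 = 200.9/γ_2.
Total proper time: 143.9 + τ_2 = 263.3, so τ_2 = 263.3 − 143.9 = 119.4 μs.
γ_2 = 200.9/119.4 = 1.682; β = √(1 − 1/γ²) = √0.6466.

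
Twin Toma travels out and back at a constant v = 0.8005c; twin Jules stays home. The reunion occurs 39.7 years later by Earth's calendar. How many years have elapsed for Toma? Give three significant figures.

γ = 1/√(1 − 0.8005²) = 1/√0.3592 = 1.669
Toma's clock measures proper time along the trip: τ = Δt/γ = 39.7/1.669 years.

τ = 23.8 years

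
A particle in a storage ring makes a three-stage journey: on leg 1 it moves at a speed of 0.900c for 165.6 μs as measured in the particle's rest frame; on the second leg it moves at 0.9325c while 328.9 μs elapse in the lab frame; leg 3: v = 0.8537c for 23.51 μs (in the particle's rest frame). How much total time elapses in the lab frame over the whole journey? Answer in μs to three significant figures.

Δt = 754 μs

Leg 1: γ = 1/√(1 − 0.900²) = 1/√0.1900 = 2.294; Δt_1 = 2.294 × 165.6 = 379.9 μs.
Leg 2: 328.9 μs is already measured in the lab frame.
Leg 3: γ = 1/√(1 − 0.8537²) = 1/√0.2712 = 1.920; Δt_3 = 1.920 × 23.51 = 45.15 μs.
Total: 379.9 + 328.9 + 45.15 μs.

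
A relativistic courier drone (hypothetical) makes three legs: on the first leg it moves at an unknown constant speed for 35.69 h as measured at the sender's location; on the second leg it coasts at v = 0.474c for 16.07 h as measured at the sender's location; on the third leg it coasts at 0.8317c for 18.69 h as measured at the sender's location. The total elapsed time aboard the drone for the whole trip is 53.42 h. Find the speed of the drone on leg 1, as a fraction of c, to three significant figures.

β = 0.587

Leg 1: speed unknown; τ_1 = 35.69/γ_1.
Leg 2: γ = 1/√(1 − 0.474²) = 1/√0.7753 = 1.136; τ_2 = 16.07/1.136 = 14.15 h.
Leg 3: γ = 1/√(1 − 0.8317²) = 1/√0.3083 = 1.801; τ_3 = 18.69/1.801 = 10.38 h.
Total proper time: τ_1 + 14.15 + 10.38 = 53.42, so τ_1 = 53.42 − 24.53 = 28.89 h.
γ_1 = 35.69/28.89 = 1.235; β = √(1 − 1/γ²) = √0.3446.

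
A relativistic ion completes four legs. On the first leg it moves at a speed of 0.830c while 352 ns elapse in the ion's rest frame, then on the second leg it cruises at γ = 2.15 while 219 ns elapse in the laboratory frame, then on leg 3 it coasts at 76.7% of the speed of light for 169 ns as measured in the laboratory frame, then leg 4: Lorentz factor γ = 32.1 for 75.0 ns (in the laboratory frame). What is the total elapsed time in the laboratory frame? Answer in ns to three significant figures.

Leg 1: γ = 1/√(1 − 0.830²) = 1/√0.3111 = 1.793; Δt_1 = 1.793 × 352 = 631.1 ns.
Leg 2: 219 ns is already measured in the laboratory frame.
Leg 3: 169 ns is already measured in the laboratory frame.
Leg 4: 75.0 ns is already measured in the laboratory frame.
Total: 631.1 + 219.0 + 169.0 + 75.00 ns.

Δt = 1090 ns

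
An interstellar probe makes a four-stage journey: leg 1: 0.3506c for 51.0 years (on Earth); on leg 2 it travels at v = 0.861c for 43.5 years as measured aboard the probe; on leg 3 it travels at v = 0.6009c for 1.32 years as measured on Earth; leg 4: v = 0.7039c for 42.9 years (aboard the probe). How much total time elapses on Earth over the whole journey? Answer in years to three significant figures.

Δt = 198 years

Leg 1: 51.0 years is already measured on Earth.
Leg 2: γ = 1/√(1 − 0.861²) = 1/√0.2587 = 1.966; Δt_2 = 1.966 × 43.5 = 85.53 years.
Leg 3: 1.32 years is already measured on Earth.
Leg 4: γ = 1/√(1 − 0.7039²) = 1/√0.5045 = 1.408; Δt_4 = 1.408 × 42.9 = 60.40 years.
Total: 51.00 + 85.53 + 1.320 + 60.40 years.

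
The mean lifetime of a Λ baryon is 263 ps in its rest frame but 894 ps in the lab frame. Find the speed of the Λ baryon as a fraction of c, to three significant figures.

γ = Δt/τ₀ = 894/263 = 3.399
β = √(1 − 1/γ²) = √(1 − 0.08654) = √0.9135

β = 0.956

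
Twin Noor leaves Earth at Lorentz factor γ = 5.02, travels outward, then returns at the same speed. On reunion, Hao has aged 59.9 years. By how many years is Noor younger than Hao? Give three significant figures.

γ = 5.02
Noor's elapsed proper time: τ = 59.9/5.020 = 11.93 years.
Age gap = Δt − τ = 59.9 − 11.93 years.

Δt − τ = 48.0 years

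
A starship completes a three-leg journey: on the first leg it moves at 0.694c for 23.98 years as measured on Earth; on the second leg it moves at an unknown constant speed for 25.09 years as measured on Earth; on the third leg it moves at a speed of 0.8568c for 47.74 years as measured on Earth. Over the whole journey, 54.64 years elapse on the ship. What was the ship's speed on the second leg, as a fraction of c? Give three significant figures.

Leg 1: γ = 1/√(1 − 0.694²) = 1/√0.5184 = 1.389; τ_1 = 23.98/1.389 = 17.27 years.
Leg 2: speed unknown; τ_2 = 25.09/γ_2.
Leg 3: γ = 1/√(1 − 0.8568²) = 1/√0.2659 = 1.939; τ_3 = 47.74/1.939 = 24.62 years.
Total proper time: 17.27 + τ_2 + 24.62 = 54.64, so τ_2 = 54.64 − 41.88 = 12.76 years.
γ_2 = 25.09/12.76 = 1.967; β = √(1 − 1/γ²) = √0.7414.

β = 0.861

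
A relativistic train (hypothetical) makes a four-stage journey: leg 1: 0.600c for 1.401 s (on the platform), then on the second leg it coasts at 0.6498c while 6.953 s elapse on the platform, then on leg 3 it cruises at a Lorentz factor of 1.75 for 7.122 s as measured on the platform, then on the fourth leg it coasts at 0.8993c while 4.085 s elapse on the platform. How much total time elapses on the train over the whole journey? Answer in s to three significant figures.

τ = 12.3 s

Leg 1: γ = 1/√(1 − 0.600²) = 5/4 = 1.250; τ_1 = 1.401/1.250 = 1.121 s.
Leg 2: γ = 1/√(1 − 0.6498²) = 1/√0.5778 = 1.316; τ_2 = 6.953/1.316 = 5.285 s.
Leg 3: γ = 1.75; τ_3 = 7.122/1.750 = 4.070 s.
Leg 4: γ = 1/√(1 − 0.8993²) = 1/√0.1913 = 2.287; τ_4 = 4.085/2.287 = 1.787 s.
Total: 1.121 + 5.285 + 4.070 + 1.787 s.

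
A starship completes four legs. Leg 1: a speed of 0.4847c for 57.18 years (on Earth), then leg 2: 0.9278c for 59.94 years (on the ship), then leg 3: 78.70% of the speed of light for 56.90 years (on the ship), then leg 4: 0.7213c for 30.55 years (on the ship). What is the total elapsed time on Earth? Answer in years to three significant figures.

Leg 1: 57.18 years is already measured on Earth.
Leg 2: γ = 1/√(1 − 0.9278²) = 1/√0.1392 = 2.680; Δt_2 = 2.680 × 59.94 = 160.7 years.
Leg 3: β = 0.7870; γ = 1/√(1 − 0.7870²) = 1/√0.3806 = 1.621; Δt_3 = 1.621 × 56.90 = 92.23 years.
Leg 4: γ = 1/√(1 − 0.7213²) = 1/√0.4797 = 1.444; Δt_4 = 1.444 × 30.55 = 44.11 years.
Total: 57.18 + 160.7 + 92.23 + 44.11 years.

Δt = 354 years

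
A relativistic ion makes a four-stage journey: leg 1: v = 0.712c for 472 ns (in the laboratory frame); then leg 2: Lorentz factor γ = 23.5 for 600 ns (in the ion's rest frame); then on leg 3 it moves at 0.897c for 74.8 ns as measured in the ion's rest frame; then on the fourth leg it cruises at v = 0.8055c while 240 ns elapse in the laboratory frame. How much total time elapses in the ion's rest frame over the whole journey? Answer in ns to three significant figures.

τ = 1150 ns

Leg 1: γ = 1/√(1 − 0.712²) = 1/√0.4931 = 1.424; τ_1 = 472/1.424 = 331.4 ns.
Leg 2: 600 ns is already measured in the ion's rest frame.
Leg 3: 74.8 ns is already measured in the ion's rest frame.
Leg 4: γ = 1/√(1 − 0.8055²) = 1/√0.3512 = 1.687; τ_4 = 240/1.687 = 142.2 ns.
Total: 331.4 + 600.0 + 74.80 + 142.2 ns.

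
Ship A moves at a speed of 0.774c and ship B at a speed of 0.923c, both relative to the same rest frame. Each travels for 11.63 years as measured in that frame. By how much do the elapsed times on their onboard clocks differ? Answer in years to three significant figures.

A: γ = 1/√(1 − 0.774²) = 1/√0.4009 = 1.579; τ_A = 11.63/1.579 = 7.364 years.
B: γ = 1/√(1 − 0.923²) = 1/√0.1481 = 2.599; τ_B = 11.63/2.599 = 4.475 years.

|τ_A − τ_B| = 2.89 years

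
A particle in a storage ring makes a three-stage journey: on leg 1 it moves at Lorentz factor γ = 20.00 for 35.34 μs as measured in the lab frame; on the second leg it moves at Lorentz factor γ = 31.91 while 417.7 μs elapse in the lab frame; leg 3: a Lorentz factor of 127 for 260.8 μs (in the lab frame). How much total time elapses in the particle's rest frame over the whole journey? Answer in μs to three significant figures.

Leg 1: γ = 20.00; τ_1 = 35.34/20.00 = 1.767 μs.
Leg 2: γ = 31.91; τ_2 = 417.7/31.91 = 13.09 μs.
Leg 3: γ = 127; τ_3 = 260.8/127.0 = 2.054 μs.
Total: 1.767 + 13.09 + 2.054 μs.

τ = 16.9 μs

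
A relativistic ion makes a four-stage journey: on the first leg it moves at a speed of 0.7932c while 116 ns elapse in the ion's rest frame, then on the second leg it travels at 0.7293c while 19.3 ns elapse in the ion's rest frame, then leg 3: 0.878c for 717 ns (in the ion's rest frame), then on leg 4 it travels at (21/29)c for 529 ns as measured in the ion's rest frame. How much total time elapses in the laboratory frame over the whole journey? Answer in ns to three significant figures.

Δt = 2480 ns

Leg 1: γ = 1/√(1 − 0.7932²) = 1/√0.3708 = 1.642; Δt_1 = 1.642 × 116 = 190.5 ns.
Leg 2: γ = 1/√(1 − 0.7293²) = 1/√0.4681 = 1.462; Δt_2 = 1.462 × 19.3 = 28.21 ns.
Leg 3: γ = 1/√(1 − 0.878²) = 1/√0.2291 = 2.089; Δt_3 = 2.089 × 717 = 1498 ns.
Leg 4: γ = 1/√(1 − (21/29)²) = 29/20 = 1.450; Δt_4 = 1.450 × 529 = 767.1 ns.
Total: 190.5 + 28.21 + 1498 + 767.1 ns.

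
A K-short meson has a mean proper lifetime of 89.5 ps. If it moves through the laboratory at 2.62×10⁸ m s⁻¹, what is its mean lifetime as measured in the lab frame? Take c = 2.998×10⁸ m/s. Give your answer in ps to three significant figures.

Δt = 184 ps

β = 2.62×10⁸/2.998×10⁸ = 0.8739; γ = 1/√(1 − 0.8739²) = 2.057
The rest-frame lifetime is the proper time; the lab measures the dilated interval Δt = γτ₀ = 2.057 × 89.5 ps.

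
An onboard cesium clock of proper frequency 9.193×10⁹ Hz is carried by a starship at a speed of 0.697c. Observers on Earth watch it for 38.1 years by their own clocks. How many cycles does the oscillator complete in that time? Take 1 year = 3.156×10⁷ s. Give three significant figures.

γ = 1/√(1 − 0.697²) = 1/√0.5142 = 1.395
During 38.1 years of lab time, the oscillator's proper time advances by τ = Δt/γ = 38.1/1.395 = 27.32 years = 8.622×10⁸ s.
N = f × τ = 9.193×10⁹ × 8.622×10⁸ = 7.927×10¹⁸.

N = 7.93×10¹⁸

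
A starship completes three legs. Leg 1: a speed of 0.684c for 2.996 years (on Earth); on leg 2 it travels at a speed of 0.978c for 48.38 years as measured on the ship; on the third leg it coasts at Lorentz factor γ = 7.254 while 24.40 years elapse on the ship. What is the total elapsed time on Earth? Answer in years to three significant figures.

Leg 1: 2.996 years is already measured on Earth.
Leg 2: γ = 1/√(1 − 0.978²) = 1/√0.04352 = 4.794; Δt_2 = 4.794 × 48.38 = 231.9 years.
Leg 3: γ = 7.254; Δt_3 = 7.254 × 24.40 = 177.0 years.
Total: 2.996 + 231.9 + 177.0 years.

Δt = 412 years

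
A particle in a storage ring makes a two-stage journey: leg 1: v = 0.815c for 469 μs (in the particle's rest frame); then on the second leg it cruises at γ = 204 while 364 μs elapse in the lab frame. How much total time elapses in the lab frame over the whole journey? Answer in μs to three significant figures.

Leg 1: γ = 1/√(1 − 0.815²) = 1/√0.3358 = 1.726; Δt_1 = 1.726 × 469 = 809.4 μs.
Leg 2: 364 μs is already measured in the lab frame.
Total: 809.4 + 364.0 μs.

Δt = 1170 μs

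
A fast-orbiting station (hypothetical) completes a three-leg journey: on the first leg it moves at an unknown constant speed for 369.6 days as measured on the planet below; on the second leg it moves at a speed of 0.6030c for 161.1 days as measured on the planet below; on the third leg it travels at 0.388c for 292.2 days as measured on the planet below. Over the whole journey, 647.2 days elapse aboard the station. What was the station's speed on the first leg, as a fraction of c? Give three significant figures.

Leg 1: speed unknown; τ_1 = 369.6/γ_1.
Leg 2: γ = 1/√(1 − 0.6030²) = 1/√0.6364 = 1.254; τ_2 = 161.1/1.254 = 128.5 days.
Leg 3: γ = 1/√(1 − 0.388²) = 1/√0.8495 = 1.085; τ_3 = 292.2/1.085 = 269.3 days.
Total proper time: τ_1 + 128.5 + 269.3 = 647.2, so τ_1 = 647.2 − 397.8 = 249.4 days.
γ_1 = 369.6/249.4 = 1.482; β = √(1 − 1/γ²) = √0.5448.

β = 0.738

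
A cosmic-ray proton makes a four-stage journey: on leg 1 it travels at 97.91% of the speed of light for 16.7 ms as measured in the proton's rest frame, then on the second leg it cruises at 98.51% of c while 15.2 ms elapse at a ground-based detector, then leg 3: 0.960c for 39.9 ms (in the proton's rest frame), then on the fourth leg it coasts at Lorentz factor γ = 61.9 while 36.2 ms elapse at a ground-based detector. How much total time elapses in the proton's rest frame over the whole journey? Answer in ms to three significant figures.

τ = 59.8 ms

Leg 1: 16.7 ms is already measured in the proton's rest frame.
Leg 2: β = 0.9851; γ = 1/√(1 − 0.9851²) = 1/√0.02958 = 5.815; τ_2 = 15.2/5.815 = 2.614 ms.
Leg 3: 39.9 ms is already measured in the proton's rest frame.
Leg 4: γ = 61.9; τ_4 = 36.2/61.90 = 0.5848 ms.
Total: 16.70 + 2.614 + 39.90 + 0.5848 ms.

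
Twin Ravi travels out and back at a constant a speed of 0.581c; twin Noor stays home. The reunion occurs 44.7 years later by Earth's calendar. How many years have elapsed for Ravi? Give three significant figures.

τ = 36.4 years

γ = 1/√(1 − 0.581²) = 1/√0.6624 = 1.229
Ravi's clock measures proper time along the trip: τ = Δt/γ = 44.7/1.229 years.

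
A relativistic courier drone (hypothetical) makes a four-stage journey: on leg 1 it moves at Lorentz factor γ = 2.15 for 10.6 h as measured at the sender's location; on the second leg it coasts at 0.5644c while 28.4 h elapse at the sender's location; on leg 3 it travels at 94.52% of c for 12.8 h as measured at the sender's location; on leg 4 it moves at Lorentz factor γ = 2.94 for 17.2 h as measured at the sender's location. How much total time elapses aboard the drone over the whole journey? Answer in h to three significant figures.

Leg 1: γ = 2.15; τ_1 = 10.6/2.150 = 4.930 h.
Leg 2: γ = 1/√(1 − 0.5644²) = 1/√0.6815 = 1.211; τ_2 = 28.4/1.211 = 23.44 h.
Leg 3: β = 0.9452; γ = 1/√(1 − 0.9452²) = 1/√0.1066 = 3.063; τ_3 = 12.8/3.063 = 4.179 h.
Leg 4: γ = 2.94; τ_4 = 17.2/2.940 = 5.850 h.
Total: 4.930 + 23.44 + 4.179 + 5.850 h.

τ = 38.4 h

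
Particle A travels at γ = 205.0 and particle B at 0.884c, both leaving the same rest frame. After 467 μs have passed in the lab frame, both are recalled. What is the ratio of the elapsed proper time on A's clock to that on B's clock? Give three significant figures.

A: γ = 205.0. B: γ = 1/√(1 − 0.884²) = 1/√0.2185 = 2.139.
τ_A/τ_B = γ_B/γ_A = 2.139/205.0 = 0.01043, so τ_A/τ_B = 0.01043.

τ_A/τ_B = 0.0104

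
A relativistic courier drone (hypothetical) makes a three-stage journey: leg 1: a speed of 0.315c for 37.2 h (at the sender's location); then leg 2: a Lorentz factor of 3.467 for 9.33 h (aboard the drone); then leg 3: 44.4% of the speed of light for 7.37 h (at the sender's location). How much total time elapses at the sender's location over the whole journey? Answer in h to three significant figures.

Δt = 76.9 h

Leg 1: 37.2 h is already measured at the sender's location.
Leg 2: γ = 3.467; Δt_2 = 3.467 × 9.33 = 32.35 h.
Leg 3: 7.37 h is already measured at the sender's location.
Total: 37.20 + 32.35 + 7.370 h.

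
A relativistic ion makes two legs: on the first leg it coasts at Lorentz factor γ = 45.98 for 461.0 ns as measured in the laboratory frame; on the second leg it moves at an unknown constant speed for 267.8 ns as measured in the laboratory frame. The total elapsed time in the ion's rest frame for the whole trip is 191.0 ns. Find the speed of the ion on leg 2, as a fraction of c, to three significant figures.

Leg 1: γ = 45.98; τ_1 = 461.0/45.98 = 10.03 ns.
Leg 2: speed unknown; τ_2 = 267.8/γ_2.
Total proper time: 10.03 + τ_2 = 191.0, so τ_2 = 191.0 − 10.03 = 181.0 ns.
γ_2 = 267.8/181.0 = 1.480; β = √(1 − 1/γ²) = √0.5433.

β = 0.737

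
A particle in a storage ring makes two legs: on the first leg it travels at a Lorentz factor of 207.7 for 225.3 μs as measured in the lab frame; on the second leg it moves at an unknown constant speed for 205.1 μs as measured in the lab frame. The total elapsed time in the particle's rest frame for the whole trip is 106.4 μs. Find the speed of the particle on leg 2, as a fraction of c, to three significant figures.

β = 0.858

Leg 1: γ = 207.7; τ_1 = 225.3/207.7 = 1.085 μs.
Leg 2: speed unknown; τ_2 = 205.1/γ_2.
Total proper time: 1.085 + τ_2 = 106.4, so τ_2 = 106.4 − 1.085 = 105.3 μs.
γ_2 = 205.1/105.3 = 1.947; β = √(1 − 1/γ²) = √0.7363.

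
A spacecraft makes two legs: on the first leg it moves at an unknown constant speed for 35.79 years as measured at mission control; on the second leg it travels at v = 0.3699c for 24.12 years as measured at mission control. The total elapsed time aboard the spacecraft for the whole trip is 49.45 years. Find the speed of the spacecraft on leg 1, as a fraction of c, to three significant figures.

Leg 1: speed unknown; τ_1 = 35.79/γ_1.
Leg 2: γ = 1/√(1 − 0.3699²) = 1/√0.8632 = 1.076; τ_2 = 24.12/1.076 = 22.41 years.
Total proper time: τ_1 + 22.41 = 49.45, so τ_1 = 49.45 − 22.41 = 27.04 years.
γ_1 = 35.79/27.04 = 1.324; β = √(1 − 1/γ²) = √0.4292.

β = 0.655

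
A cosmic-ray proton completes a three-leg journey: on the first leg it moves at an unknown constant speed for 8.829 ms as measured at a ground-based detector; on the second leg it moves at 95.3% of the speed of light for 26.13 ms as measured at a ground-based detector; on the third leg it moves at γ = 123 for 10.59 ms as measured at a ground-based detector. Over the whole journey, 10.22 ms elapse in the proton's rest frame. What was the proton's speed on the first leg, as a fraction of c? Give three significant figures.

β = 0.968

Leg 1: speed unknown; τ_1 = 8.829/γ_1.
Leg 2: β = 0.953; γ = 1/√(1 − 0.953²) = 1/√0.09179 = 3.301; τ_2 = 26.13/3.301 = 7.917 ms.
Leg 3: γ = 123; τ_3 = 10.59/123.0 = 0.08610 ms.
Total proper time: τ_1 + 7.917 + 0.08610 = 10.22, so τ_1 = 10.22 − 8.003 = 2.217 ms.
γ_1 = 8.829/2.217 = 3.982; β = √(1 − 1/γ²) = √0.9369.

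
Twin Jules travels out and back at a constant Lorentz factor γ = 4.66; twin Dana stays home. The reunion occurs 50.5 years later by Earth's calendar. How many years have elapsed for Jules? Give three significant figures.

τ = 10.8 years

γ = 4.66
Jules's clock measures proper time along the trip: τ = Δt/γ = 50.5/4.660 years.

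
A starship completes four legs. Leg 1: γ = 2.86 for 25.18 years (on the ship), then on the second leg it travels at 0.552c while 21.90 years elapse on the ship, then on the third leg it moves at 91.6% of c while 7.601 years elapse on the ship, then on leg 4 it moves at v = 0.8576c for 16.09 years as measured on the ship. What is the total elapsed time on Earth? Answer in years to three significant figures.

Δt = 149 years

Leg 1: γ = 2.86; Δt_1 = 2.860 × 25.18 = 72.01 years.
Leg 2: γ = 1/√(1 − 0.552²) = 1/√0.6953 = 1.199; Δt_2 = 1.199 × 21.90 = 26.26 years.
Leg 3: β = 0.916; γ = 1/√(1 − 0.916²) = 1/√0.1609 = 2.493; Δt_3 = 2.493 × 7.601 = 18.95 years.
Leg 4: γ = 1/√(1 − 0.8576²) = 1/√0.2645 = 1.944; Δt_4 = 1.944 × 16.09 = 31.28 years.
Total: 72.01 + 26.26 + 18.95 + 31.28 years.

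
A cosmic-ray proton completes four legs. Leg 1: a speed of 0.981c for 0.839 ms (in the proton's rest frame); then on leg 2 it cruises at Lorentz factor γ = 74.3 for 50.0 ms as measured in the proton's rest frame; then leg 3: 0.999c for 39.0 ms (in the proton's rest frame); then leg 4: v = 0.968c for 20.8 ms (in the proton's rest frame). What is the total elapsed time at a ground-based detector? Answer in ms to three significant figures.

Leg 1: γ = 1/√(1 − 0.981²) = 1/√0.03764 = 5.154; Δt_1 = 5.154 × 0.839 = 4.325 ms.
Leg 2: γ = 74.3; Δt_2 = 74.30 × 50.0 = 3715 ms.
Leg 3: γ = 1/√(1 − 0.999²) = 1/√0.001999 = 22.37; Δt_3 = 22.37 × 39.0 = 872.3 ms.
Leg 4: γ = 1/√(1 − 0.968²) = 1/√0.06298 = 3.985; Δt_4 = 3.985 × 20.8 = 82.88 ms.
Total: 4.325 + 3715 + 872.3 + 82.88 ms.

Δt = 4670 ms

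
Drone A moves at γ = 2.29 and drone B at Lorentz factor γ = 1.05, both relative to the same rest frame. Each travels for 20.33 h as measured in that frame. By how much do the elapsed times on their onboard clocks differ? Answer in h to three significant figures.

A: γ = 2.29; τ_A = 20.33/2.290 = 8.878 h.
B: γ = 1.05; τ_B = 20.33/1.050 = 19.36 h.

|τ_A − τ_B| = 10.5 h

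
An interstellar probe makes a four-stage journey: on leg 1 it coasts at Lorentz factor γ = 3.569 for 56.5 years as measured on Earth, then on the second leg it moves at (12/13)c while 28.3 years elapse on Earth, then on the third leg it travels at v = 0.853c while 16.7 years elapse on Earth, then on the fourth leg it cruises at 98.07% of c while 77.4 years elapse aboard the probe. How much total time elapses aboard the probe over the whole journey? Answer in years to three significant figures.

τ = 113 years

Leg 1: γ = 3.569; τ_1 = 56.5/3.569 = 15.83 years.
Leg 2: γ = 1/√(1 − (12/13)²) = 13/5 = 2.600; τ_2 = 28.3/2.600 = 10.88 years.
Leg 3: γ = 1/√(1 − 0.853²) = 1/√0.2724 = 1.916; τ_3 = 16.7/1.916 = 8.716 years.
Leg 4: 77.4 years is already measured aboard the probe.
Total: 15.83 + 10.88 + 8.716 + 77.40 years.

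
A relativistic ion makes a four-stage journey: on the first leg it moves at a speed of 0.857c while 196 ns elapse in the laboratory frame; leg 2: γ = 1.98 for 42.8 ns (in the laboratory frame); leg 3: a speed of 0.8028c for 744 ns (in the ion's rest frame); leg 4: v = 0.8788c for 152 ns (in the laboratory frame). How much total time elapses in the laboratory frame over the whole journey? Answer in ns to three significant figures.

Leg 1: 196 ns is already measured in the laboratory frame.
Leg 2: 42.8 ns is already measured in the laboratory frame.
Leg 3: γ = 1/√(1 − 0.8028²) = 1/√0.3555 = 1.677; Δt_3 = 1.677 × 744 = 1248 ns.
Leg 4: 152 ns is already measured in the laboratory frame.
Total: 196.0 + 42.80 + 1248 + 152.0 ns.

Δt = 1640 ns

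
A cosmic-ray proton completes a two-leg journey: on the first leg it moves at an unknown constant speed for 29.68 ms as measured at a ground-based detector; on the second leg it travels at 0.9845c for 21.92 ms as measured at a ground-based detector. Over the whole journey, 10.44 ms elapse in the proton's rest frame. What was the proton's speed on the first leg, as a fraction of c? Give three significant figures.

Leg 1: speed unknown; τ_1 = 29.68/γ_1.
Leg 2: γ = 1/√(1 − 0.9845²) = 1/√0.03076 = 5.702; τ_2 = 21.92/5.702 = 3.844 ms.
Total proper time: τ_1 + 3.844 = 10.44, so τ_1 = 10.44 − 3.844 = 6.596 ms.
γ_1 = 29.68/6.596 = 4.500; β = √(1 − 1/γ²) = √0.9506.

β = 0.975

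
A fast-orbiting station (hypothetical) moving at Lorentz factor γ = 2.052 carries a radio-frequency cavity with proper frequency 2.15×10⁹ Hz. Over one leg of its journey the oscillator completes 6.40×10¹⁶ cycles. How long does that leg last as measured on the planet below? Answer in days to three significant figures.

Δt = 707 days

γ = 2.052
Proper time for N cycles: τ = N/f = 6.40×10¹⁶/(2.15×10⁹) = 2.977×10⁷ s = 344.5 days.
Lab-frame duration Δt = γτ = 2.052 × 344.5 = 707.0 days.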